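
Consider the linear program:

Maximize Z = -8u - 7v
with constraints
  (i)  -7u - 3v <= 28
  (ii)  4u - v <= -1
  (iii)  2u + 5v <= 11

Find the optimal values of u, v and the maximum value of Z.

u = -31/19, v = -105/19, maximum Z = 983/19

Feasible corners and Z = -8u - 7v:
  (-31/19, -105/19) → Z = 983/19
  (-173/29, 133/29) → Z = 453/29
  (3/11, 23/11) → Z = -185/11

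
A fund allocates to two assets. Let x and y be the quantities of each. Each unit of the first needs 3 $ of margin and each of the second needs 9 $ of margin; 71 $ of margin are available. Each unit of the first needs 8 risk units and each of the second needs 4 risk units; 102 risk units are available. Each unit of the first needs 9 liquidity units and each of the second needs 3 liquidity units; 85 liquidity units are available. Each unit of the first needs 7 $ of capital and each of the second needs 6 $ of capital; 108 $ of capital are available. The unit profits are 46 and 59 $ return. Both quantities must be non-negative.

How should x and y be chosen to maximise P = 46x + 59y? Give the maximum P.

x = 23/3, y = 16/3, maximum P = 2002/3

At the optimal vertex, 3x + 9y = 71 and 9x + 3y = 85.
Solving simultaneously gives x = 23/3, y = 16/3.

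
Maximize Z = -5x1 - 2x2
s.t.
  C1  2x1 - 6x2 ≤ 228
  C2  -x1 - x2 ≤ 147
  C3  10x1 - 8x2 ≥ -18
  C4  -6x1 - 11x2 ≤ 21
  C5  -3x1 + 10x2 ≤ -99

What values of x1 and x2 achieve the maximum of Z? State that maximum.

x1 = 293/31, x2 = -219/31, maximum Z = -1027/31

The optimum lies where -6x1 - 11x2 = 21 and -3x1 + 10x2 = -99.
Solving simultaneously gives x1 = 293/31, x2 = -219/31.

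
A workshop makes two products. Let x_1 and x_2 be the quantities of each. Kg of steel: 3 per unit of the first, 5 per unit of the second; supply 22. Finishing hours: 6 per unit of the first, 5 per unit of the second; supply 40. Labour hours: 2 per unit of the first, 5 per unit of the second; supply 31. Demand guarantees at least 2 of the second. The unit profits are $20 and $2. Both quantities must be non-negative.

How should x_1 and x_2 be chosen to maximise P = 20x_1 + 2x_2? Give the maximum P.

x_1 = 4, x_2 = 2, maximum P = 84

Feasible corners and P = 20x_1 + 2x_2:
  (0, 22/5) → P = 44/5
  (0, 2) → P = 4
  (4, 2) → P = 84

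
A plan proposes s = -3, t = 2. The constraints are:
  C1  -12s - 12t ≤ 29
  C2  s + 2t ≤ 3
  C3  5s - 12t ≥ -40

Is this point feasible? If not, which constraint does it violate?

feasible

C1: 12 ≤ 29 ✓
C2: 1 ≤ 3 ✓
C3: -39 ≥ -40 ✓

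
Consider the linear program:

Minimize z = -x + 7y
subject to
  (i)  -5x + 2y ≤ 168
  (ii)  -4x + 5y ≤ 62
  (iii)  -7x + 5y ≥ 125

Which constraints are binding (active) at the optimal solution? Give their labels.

Corner points and z = -x + 7y:
  (-716/17, -362/17) → z = -1818/17
  (-590/11, -551/11) → z = -297
  (-21, -22/5) → z = -49/5

The minimum is at (-590/11, -551/11). Substituting into each constraint, equality holds for (i) and (iii); the remaining constraints have slack.

(i) and (iii)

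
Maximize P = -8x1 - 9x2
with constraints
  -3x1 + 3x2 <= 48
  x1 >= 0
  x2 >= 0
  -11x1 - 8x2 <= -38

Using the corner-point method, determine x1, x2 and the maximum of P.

Corner points and P = -8x1 - 9x2:
  (0, 16) → P = -144
  (0, 19/4) → P = -171/4
  (38/11, 0) → P = -304/11
The feasible region is unbounded (it extends along (1, 1), (1, 0)), but P strictly decreases along every unbounded feasible direction, so there is no improving ray and the maximum is attained at a vertex.

At the optimal vertex, x2 = 0 and -11x1 - 8x2 = -38.
Solving simultaneously gives x1 = 38/11, x2 = 0.

x1 = 38/11, x2 = 0, maximum P = -304/11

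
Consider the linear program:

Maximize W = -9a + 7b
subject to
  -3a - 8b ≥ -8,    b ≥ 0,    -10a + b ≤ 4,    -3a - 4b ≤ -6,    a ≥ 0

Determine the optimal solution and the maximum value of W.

Vertices and W = -9a + 7b:
  (8/3, 0) → W = -24
  (4/3, 1/2) → W = -17/2
  (2, 0) → W = -18

a = 4/3, b = 1/2, maximum W = -17/2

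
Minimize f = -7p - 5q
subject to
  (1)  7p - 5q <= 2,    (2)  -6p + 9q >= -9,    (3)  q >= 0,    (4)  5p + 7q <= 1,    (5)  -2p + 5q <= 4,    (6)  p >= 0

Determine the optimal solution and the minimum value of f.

Corner points and f = -7p - 5q:
  (1/5, 0) → f = -7/5
  (0, 0) → f = 0
  (0, 1/7) → f = -5/7

At the optimal vertex, q = 0 and 5p + 7q = 1.
Solving simultaneously gives p = 1/5, q = 0.

p = 1/5, q = 0, minimum f = -7/5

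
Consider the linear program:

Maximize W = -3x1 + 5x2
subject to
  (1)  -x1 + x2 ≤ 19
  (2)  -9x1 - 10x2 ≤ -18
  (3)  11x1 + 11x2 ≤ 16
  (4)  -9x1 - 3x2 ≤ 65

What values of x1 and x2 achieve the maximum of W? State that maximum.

Feasible corners and W = -3x1 + 5x2:
  (-172/19, 189/19) → W = 1461/19
  (-193/22, 225/22) → W = 852/11
  (-38/11, 54/11) → W = 384/11

x1 = -193/22, x2 = 225/22, maximum W = 852/11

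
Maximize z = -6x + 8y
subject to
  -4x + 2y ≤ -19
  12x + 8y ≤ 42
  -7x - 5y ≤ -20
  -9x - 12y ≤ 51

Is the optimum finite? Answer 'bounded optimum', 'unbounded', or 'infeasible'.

bounded optimum

Extreme points and z = -6x + 8y:
  (59/14, -15/14) → z = -237/7
  (135/34, -53/34) → z = -617/17
  (25/2, -27/2) → z = -183
The feasible region has finitely many vertices and no improving ray; the maximum is -237/7 at (59/14, -15/14).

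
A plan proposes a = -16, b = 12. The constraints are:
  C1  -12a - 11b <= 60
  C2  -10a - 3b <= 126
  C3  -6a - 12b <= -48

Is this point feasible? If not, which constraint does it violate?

feasible

C1: 60 ≤ 60 ✓
C2: 124 ≤ 126 ✓
C3: -48 ≤ -48 ✓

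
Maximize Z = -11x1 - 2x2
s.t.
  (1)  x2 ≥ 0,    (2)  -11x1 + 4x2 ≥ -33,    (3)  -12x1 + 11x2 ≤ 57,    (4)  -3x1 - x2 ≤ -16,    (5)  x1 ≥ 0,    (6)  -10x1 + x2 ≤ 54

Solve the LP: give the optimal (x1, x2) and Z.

x1 = 119/45, x2 = 121/15, maximum Z = -407/9

Corner points and Z = -11x1 - 2x2:
  (591/73, 1023/73) → Z = -8547/73
  (97/23, 77/23) → Z = -1221/23
  (119/45, 121/15) → Z = -407/9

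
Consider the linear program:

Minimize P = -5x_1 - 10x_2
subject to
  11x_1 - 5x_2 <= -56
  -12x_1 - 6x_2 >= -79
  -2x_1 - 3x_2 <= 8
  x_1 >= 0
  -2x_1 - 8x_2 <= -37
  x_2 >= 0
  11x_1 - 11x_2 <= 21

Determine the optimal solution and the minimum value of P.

x_1 = 0, x_2 = 79/6, minimum P = -395/3

Feasible corners and P = -5x_1 - 10x_2:
  (59/126, 1541/126) → P = -1745/14
  (0, 56/5) → P = -112
  (0, 79/6) → P = -395/3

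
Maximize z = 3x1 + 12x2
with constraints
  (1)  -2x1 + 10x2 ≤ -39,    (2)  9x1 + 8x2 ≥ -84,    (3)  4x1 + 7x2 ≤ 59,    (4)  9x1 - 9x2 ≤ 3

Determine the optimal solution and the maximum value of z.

Extreme points and z = 3x1 + 12x2:
  (-264/53, -519/106) → z = -3906/53
  (-107/24, -115/24) → z = -567/8
  (-244/51, -87/17) → z = -1288/17

At the optimal vertex, -2x1 + 10x2 = -39 and 9x1 - 9x2 = 3.
Solving simultaneously gives x1 = -107/24, x2 = -115/24.

x1 = -107/24, x2 = -115/24, maximum z = -567/8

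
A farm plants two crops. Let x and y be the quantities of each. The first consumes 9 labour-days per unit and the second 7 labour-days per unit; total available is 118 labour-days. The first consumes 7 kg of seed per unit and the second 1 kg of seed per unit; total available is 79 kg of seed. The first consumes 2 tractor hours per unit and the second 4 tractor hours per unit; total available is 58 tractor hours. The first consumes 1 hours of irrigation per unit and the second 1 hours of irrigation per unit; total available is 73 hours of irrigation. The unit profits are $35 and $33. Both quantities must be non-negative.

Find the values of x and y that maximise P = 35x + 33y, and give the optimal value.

x = 3, y = 13, maximum P = 534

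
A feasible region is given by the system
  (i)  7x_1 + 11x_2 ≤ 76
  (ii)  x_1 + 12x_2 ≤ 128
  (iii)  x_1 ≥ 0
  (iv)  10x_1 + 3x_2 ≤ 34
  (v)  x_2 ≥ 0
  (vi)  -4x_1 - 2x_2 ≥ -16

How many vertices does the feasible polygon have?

The feasible vertices (each the meet of two boundaries and inside every other half-plane) are:
  (0, 76/11)
  (4/5, 32/5)
  (0, 0)
  (17/5, 0)
  (5/2, 3)

5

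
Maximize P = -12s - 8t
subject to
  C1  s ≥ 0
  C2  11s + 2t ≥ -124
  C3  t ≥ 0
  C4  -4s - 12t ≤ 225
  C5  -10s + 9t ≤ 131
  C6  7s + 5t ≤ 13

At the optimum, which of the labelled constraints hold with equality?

C1 and C3

Feasible corners and P = -12s - 8t:
  (0, 0) → P = 0
  (0, 13/5) → P = -104/5
  (13/7, 0) → P = -156/7

The maximum is at (0, 0). Substituting into each constraint, equality holds for C1 and C3; the remaining constraints have slack.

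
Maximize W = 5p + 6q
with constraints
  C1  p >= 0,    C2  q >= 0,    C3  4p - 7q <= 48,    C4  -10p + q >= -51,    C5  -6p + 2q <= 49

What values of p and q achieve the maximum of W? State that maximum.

Vertices and W = 5p + 6q:
  (0, 0) → W = 0
  (0, 49/2) → W = 147
  (51/10, 0) → W = 51/2
  (151/14, 398/7) → W = 5531/14

p = 151/14, q = 398/7, maximum W = 5531/14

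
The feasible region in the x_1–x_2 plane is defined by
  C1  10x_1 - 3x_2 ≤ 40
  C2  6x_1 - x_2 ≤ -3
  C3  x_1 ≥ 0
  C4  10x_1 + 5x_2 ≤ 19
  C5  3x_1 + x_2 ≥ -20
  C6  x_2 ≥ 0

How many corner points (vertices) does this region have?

The feasible vertices (each the meet of two boundaries and inside every other half-plane) are:
  (0, 3)
  (1/10, 18/5)
  (0, 19/5)

3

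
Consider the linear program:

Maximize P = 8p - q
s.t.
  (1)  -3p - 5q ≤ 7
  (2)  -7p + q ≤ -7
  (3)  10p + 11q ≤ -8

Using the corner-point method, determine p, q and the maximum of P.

p = 37/17, q = -46/17, maximum P = 342/17

The binding constraints are -3p - 5q = 7 and 10p + 11q = -8.
Solving simultaneously gives p = 37/17, q = -46/17.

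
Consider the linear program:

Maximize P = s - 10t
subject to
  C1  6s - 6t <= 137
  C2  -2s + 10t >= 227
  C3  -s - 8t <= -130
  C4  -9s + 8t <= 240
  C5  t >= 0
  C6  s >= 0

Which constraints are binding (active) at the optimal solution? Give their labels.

Vertices and P = s - 10t:
  (683/12, 409/12) → P = -3407/12
  (0, 227/10) → P = -227
  (0, 30) → P = -300
The feasible region is unbounded (it extends along (8, 9), (1, 1)), but P strictly decreases along every unbounded feasible direction, so there is no improving ray and the maximum is attained at a vertex.

The maximum is at (0, 227/10). Substituting into each constraint, equality holds for C2 and C6; the remaining constraints have slack.

C2 and C6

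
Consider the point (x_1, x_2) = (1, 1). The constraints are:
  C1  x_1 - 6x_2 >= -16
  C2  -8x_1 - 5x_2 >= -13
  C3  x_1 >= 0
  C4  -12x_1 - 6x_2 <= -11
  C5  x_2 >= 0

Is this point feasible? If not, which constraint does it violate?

feasible

C1: -5 ≥ -16 ✓
C2: -13 ≥ -13 ✓
C3: 1 ≥ 0 ✓
C4: -18 ≤ -11 ✓
C5: 1 ≥ 0 ✓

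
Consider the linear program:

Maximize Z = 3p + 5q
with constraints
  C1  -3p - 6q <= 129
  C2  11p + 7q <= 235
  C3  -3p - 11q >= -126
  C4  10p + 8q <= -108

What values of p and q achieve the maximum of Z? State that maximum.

p = -1098/43, q = 792/43, maximum Z = 666/43

The binding constraints are -3p - 11q = -126 and 10p + 8q = -108.
Solving simultaneously gives p = -1098/43, q = 792/43.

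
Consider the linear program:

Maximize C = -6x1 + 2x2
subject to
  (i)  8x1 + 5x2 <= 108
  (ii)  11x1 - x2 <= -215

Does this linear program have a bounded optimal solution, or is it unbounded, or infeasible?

unbounded

From the feasible point (-967/63, 2908/63), moving in the direction (-5, 8) keeps every constraint satisfied while C increases without bound.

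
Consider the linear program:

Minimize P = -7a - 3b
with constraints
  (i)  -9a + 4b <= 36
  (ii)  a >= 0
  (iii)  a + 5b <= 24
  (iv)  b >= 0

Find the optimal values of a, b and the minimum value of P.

a = 24, b = 0, minimum P = -168

Extreme points and P = -7a - 3b:
  (0, 24/5) → P = -72/5
  (0, 0) → P = 0
  (24, 0) → P = -168

At the optimal vertex, a + 5b = 24 and b = 0.
Solving simultaneously gives a = 24, b = 0.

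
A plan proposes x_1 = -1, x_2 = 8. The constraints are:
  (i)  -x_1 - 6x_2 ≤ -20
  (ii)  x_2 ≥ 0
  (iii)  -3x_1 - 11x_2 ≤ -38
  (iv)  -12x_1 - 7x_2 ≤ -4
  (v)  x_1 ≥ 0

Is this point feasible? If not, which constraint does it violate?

Constraint (v): x_1 = -1, which is not ≥ 0. All other constraints are satisfied.

not feasible — violates (v)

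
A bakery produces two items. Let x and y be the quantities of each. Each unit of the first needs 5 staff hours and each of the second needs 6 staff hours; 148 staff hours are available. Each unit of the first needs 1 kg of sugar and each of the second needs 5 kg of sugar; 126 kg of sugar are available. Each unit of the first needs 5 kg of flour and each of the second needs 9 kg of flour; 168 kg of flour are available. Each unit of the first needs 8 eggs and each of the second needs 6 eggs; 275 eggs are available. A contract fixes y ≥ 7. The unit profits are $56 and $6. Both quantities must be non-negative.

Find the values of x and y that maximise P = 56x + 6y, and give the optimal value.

x = 21, y = 7, maximum P = 1218

Corner points and P = 56x + 6y:
  (0, 56/3) → P = 112
  (0, 7) → P = 42
  (21, 7) → P = 1218

The binding constraints are 5x + 9y = 168 and y = 7.
Solving simultaneously gives x = 21, y = 7.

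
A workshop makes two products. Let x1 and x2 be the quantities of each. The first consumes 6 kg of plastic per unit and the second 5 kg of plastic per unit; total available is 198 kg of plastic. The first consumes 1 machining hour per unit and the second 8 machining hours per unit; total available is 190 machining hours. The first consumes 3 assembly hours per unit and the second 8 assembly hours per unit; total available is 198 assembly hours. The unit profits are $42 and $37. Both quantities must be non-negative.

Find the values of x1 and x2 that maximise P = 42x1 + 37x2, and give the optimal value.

Feasible corners and P = 42x1 + 37x2:
  (0, 0) → P = 0
  (0, 95/4) → P = 3515/4
  (33, 0) → P = 1386
  (18, 18) → P = 1422
  (4, 93/4) → P = 4113/4

At the optimal vertex, 6x1 + 5x2 = 198 and 3x1 + 8x2 = 198.
Solving simultaneously gives x1 = 18, x2 = 18.

x1 = 18, x2 = 18, maximum P = 1422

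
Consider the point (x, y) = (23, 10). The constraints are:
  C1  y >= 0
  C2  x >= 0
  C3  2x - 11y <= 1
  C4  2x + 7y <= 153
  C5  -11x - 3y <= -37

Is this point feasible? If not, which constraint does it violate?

C1: 10 ≥ 0 ✓
C2: 23 ≥ 0 ✓
C3: -64 ≤ 1 ✓
C4: 116 ≤ 153 ✓
C5: -283 ≤ -37 ✓

feasible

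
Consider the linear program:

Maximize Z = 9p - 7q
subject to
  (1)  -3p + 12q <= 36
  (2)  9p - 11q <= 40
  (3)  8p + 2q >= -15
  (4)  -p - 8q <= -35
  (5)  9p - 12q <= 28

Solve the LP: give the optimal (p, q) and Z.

p = 32/3, q = 17/3, maximum Z = 169/3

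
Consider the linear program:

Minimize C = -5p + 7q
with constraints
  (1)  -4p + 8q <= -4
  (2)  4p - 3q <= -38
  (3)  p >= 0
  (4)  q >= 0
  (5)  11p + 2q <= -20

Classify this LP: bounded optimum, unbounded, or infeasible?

infeasible

The boundaries q = 0 and 11p + 2q = -20 meet at (-20/11, 0), but that point violates -4p + 8q ≤ -4. Every candidate vertex is excluded by some other constraint, so the feasible region is empty.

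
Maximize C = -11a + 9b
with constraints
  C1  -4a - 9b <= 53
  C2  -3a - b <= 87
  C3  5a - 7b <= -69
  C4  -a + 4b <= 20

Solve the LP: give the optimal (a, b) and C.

a = -392/25, b = 27/25, maximum C = 911/5

Extreme points and C = -11a + 9b:
  (-992/73, 11/73) → C = 11011/73
  (-392/25, 27/25) → C = 911/5
  (-136/13, 31/13) → C = 1775/13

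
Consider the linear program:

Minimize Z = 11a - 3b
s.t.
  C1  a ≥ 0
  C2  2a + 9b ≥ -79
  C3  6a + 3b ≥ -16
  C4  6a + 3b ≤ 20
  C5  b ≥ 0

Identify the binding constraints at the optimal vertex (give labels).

Corner points and Z = 11a - 3b:
  (0, 20/3) → Z = -20
  (0, 0) → Z = 0
  (10/3, 0) → Z = 110/3

The minimum is at (0, 20/3). Substituting into each constraint, equality holds for C1 and C4; the remaining constraints have slack.

C1 and C4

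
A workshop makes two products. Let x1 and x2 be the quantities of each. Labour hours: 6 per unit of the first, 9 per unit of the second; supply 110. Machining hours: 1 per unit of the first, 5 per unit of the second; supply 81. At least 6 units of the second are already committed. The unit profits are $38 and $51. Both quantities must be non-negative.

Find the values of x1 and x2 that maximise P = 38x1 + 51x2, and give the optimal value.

Feasible corners and P = 38x1 + 51x2:
  (0, 110/9) → P = 1870/3
  (0, 6) → P = 306
  (28/3, 6) → P = 1982/3

The optimum lies where 6x1 + 9x2 = 110 and x2 = 6.
Solving simultaneously gives x1 = 28/3, x2 = 6.

x1 = 28/3, x2 = 6, maximum P = 1982/3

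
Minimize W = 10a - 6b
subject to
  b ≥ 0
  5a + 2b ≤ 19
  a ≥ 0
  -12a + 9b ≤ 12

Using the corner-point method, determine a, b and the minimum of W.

a = 0, b = 4/3, minimum W = -8

Extreme points and W = 10a - 6b:
  (19/5, 0) → W = 38
  (0, 0) → W = 0
  (49/23, 96/23) → W = -86/23
  (0, 4/3) → W = -8

At the optimal vertex, a = 0 and -12a + 9b = 12.
Solving simultaneously gives a = 0, b = 4/3.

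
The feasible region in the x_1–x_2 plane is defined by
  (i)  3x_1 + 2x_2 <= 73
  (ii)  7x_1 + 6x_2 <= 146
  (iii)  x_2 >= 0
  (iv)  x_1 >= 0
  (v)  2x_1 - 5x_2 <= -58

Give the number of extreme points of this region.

The feasible vertices (each the meet of two boundaries and inside every other half-plane) are:
  (0, 73/3)
  (382/47, 698/47)
  (0, 58/5)

3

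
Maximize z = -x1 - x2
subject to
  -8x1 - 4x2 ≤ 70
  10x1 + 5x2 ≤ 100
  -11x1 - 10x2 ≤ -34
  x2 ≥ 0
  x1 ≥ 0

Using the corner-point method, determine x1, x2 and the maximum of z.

Extreme points and z = -x1 - x2:
  (10, 0) → z = -10
  (0, 20) → z = -20
  (34/11, 0) → z = -34/11
  (0, 17/5) → z = -17/5

At the optimal vertex, -11x1 - 10x2 = -34 and x2 = 0.
Solving simultaneously gives x1 = 34/11, x2 = 0.

x1 = 34/11, x2 = 0, maximum z = -34/11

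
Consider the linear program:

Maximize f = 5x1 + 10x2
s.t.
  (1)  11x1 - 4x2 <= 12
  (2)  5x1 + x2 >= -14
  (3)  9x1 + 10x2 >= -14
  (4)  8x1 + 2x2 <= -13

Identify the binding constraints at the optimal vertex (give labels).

(2) and (4)

Corner points and f = 5x1 + 10x2:
  (-126/41, 56/41) → f = -70/41
  (-15/2, 47/2) → f = 395/2
  (-51/31, 5/62) → f = -230/31

The maximum is at (-15/2, 47/2). Substituting into each constraint, equality holds for (2) and (4); the remaining constraints have slack.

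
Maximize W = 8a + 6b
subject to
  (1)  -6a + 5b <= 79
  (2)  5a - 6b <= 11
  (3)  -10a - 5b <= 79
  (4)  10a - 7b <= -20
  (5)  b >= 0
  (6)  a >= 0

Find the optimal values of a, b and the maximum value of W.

a = 453/8, b = 335/4, maximum W = 1911/2

Feasible corners and W = 8a + 6b:
  (453/8, 335/4) → W = 1911/2
  (0, 79/5) → W = 474/5
  (0, 20/7) → W = 120/7

The optimum lies where -6a + 5b = 79 and 10a - 7b = -20.
Solving simultaneously gives a = 453/8, b = 335/4.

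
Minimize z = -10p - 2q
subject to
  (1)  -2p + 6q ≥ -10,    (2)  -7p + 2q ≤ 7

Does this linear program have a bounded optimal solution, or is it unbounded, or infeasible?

unbounded

From the feasible point (-31/19, -42/19), moving in the direction (6, 2) keeps every constraint satisfied while z decreases without bound.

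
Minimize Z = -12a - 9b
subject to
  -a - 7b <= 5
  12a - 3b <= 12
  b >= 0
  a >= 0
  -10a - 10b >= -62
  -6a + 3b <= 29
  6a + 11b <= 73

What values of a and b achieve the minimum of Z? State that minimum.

a = 51/25, b = 104/25, minimum Z = -1548/25

Corner points and Z = -12a - 9b:
  (1, 0) → Z = -12
  (51/25, 104/25) → Z = -1548/25
  (0, 0) → Z = 0
  (0, 31/5) → Z = -279/5

The binding constraints are 12a - 3b = 12 and -10a - 10b = -62.
Solving simultaneously gives a = 51/25, b = 104/25.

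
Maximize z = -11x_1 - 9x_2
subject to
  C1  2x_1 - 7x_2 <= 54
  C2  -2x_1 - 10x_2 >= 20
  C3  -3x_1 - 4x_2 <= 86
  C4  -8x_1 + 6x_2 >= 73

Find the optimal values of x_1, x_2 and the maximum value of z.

x_1 = -390/11, x_2 = 56/11, maximum z = 3786/11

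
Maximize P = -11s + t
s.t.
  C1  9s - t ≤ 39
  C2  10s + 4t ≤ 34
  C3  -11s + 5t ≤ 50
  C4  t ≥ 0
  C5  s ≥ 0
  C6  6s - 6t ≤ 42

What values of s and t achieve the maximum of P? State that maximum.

Feasible corners and P = -11s + t:
  (17/5, 0) → P = -187/5
  (0, 17/2) → P = 17/2
  (0, 0) → P = 0

At the optimal vertex, 10s + 4t = 34 and s = 0.
Solving simultaneously gives s = 0, t = 17/2.

s = 0, t = 17/2, maximum P = 17/2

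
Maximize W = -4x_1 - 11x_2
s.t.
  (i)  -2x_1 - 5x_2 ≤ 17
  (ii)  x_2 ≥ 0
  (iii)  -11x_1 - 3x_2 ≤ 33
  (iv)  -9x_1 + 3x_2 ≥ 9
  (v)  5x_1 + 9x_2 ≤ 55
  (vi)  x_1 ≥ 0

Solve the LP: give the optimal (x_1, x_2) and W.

Feasible corners and W = -4x_1 - 11x_2:
  (7/8, 45/8) → W = -523/8
  (0, 3) → W = -33
  (0, 55/9) → W = -605/9

The binding constraints are -9x_1 + 3x_2 = 9 and x_1 = 0.
Solving simultaneously gives x_1 = 0, x_2 = 3.

x_1 = 0, x_2 = 3, maximum W = -33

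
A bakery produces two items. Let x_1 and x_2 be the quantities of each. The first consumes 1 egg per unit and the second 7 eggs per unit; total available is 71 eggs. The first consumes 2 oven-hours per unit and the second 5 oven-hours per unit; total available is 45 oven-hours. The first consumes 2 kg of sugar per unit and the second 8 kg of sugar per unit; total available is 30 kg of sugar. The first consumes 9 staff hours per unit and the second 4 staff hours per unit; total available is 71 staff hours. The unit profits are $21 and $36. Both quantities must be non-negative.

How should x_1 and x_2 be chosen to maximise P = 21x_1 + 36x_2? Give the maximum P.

x_1 = 7, x_2 = 2, maximum P = 219

Feasible corners and P = 21x_1 + 36x_2:
  (0, 0) → P = 0
  (0, 15/4) → P = 135
  (71/9, 0) → P = 497/3
  (7, 2) → P = 219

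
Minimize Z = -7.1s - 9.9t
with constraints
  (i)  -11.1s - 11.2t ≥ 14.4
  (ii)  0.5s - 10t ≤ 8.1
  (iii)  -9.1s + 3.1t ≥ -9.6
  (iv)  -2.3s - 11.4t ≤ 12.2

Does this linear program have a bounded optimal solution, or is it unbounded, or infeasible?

From the feasible point (-1332/2915, -9711/11660), moving in the direction (-11.2, 11.1) keeps every constraint satisfied while Z decreases without bound.

unbounded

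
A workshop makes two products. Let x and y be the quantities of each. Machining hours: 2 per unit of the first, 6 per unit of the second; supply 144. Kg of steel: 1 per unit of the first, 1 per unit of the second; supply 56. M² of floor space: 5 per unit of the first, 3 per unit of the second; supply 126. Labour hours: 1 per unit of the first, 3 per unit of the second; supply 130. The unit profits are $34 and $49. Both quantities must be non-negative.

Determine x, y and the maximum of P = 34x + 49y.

x = 27/2, y = 39/2, maximum P = 2829/2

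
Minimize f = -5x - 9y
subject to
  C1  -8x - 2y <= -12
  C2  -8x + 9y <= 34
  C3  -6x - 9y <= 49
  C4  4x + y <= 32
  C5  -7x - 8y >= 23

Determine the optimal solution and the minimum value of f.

Corner points and f = -5x - 9y:
  (103/30, -116/15) → f = 1573/30
  (71/25, -134/25) → f = 851/25
  (337/30, -194/15) → f = 1807/30
  (279/25, -316/25) → f = 1449/25

x = 71/25, y = -134/25, minimum f = 851/25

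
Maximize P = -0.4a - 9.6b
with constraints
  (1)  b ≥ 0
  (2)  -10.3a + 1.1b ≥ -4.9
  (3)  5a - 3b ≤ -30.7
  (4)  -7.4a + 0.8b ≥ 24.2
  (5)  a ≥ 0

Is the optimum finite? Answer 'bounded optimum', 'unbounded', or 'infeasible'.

Feasible corners and P = -0.4a - 9.6b:
  (305.4, 2855.2) → P = -27532.08
  (0, 30.25) → P = -290.4
The feasible region has finitely many vertices and no improving ray; the maximum is -290.4 at (0, 30.25).

bounded optimum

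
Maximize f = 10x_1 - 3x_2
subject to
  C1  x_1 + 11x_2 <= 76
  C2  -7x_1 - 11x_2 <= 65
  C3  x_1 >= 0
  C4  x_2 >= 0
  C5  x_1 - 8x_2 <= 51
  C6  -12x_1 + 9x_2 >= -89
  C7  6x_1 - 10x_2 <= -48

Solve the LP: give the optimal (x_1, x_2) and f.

x_1 = 58/19, x_2 = 126/19, maximum f = 202/19

Corner points and f = 10x_1 - 3x_2:
  (0, 76/11) → f = -228/11
  (58/19, 126/19) → f = 202/19
  (0, 24/5) → f = -72/5

The binding constraints are x_1 + 11x_2 = 76 and 6x_1 - 10x_2 = -48.
Solving simultaneously gives x_1 = 58/19, x_2 = 126/19.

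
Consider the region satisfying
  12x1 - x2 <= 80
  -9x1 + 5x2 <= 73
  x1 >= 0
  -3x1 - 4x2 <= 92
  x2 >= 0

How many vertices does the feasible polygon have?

4

Of the 10 pairwise boundary intersections, those satisfying every inequality are:
  (473/51, 532/17)
  (20/3, 0)
  (0, 73/5)
  (0, 0)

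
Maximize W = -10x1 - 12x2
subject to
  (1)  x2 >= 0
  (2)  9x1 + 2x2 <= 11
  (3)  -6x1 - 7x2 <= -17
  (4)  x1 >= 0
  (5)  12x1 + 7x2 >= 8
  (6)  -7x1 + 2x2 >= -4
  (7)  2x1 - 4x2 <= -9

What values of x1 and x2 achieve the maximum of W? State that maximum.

Vertices and W = -10x1 - 12x2:
  (0, 11/2) → W = -66
  (13/20, 103/40) → W = -187/5
  (0, 17/7) → W = -204/7
  (5/38, 44/19) → W = -553/19

The binding constraints are -6x1 - 7x2 = -17 and 2x1 - 4x2 = -9.
Solving simultaneously gives x1 = 5/38, x2 = 44/19.

x1 = 5/38, x2 = 44/19, maximum W = -553/19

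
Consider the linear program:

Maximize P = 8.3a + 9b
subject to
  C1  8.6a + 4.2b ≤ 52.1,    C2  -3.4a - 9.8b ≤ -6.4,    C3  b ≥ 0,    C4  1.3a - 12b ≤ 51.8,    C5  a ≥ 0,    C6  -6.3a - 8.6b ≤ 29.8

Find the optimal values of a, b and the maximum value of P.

a = 0, b = 521/42, maximum P = 1563/14

Vertices and P = 8.3a + 9b:
  (521/86, 0) → P = 43243/860
  (0, 521/42) → P = 1563/14
  (32/17, 0) → P = 1328/85
  (0, 32/49) → P = 288/49

The binding constraints are 8.6a + 4.2b = 52.1 and a = 0.
Solving simultaneously gives a = 0, b = 521/42.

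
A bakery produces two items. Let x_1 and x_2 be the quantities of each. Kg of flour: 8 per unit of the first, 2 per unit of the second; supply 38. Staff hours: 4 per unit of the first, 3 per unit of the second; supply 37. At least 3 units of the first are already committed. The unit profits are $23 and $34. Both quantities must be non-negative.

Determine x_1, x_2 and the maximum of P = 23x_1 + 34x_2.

x_1 = 3, x_2 = 7, maximum P = 307

Vertices and P = 23x_1 + 34x_2:
  (19/4, 0) → P = 437/4
  (3, 0) → P = 69
  (3, 7) → P = 307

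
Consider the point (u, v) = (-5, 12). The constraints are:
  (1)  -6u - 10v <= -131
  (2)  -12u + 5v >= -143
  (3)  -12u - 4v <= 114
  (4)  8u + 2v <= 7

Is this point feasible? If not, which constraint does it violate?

not feasible — violates (1)

Constraint (1): -6u - 10v = -90, which is not ≤ -131. All other constraints are satisfied.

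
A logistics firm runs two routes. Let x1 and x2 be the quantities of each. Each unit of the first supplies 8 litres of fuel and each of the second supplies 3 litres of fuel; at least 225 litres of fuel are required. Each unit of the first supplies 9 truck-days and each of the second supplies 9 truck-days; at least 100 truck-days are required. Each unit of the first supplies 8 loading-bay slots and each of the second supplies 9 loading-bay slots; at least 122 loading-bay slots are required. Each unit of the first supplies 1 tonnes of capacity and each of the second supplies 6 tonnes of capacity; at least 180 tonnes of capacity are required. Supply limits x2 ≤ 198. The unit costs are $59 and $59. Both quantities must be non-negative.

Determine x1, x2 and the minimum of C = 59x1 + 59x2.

Feasible corners and C = 59x1 + 59x2:
  (0, 75) → C = 4425
  (0, 198) → C = 11682
  (180, 0) → C = 10620
  (18, 27) → C = 2655
The feasible region is unbounded (it extends along (1, 0)), but C strictly increases along every unbounded feasible direction, so there is no improving ray and the minimum is attained at a vertex.

x1 = 18, x2 = 27, minimum C = 2655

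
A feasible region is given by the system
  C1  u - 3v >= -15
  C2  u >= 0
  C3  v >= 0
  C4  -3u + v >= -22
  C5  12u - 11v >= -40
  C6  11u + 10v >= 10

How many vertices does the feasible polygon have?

6

Pairwise boundary intersections that survive every other constraint:
  (81/8, 67/8)
  (9/5, 28/5)
  (0, 40/11)
  (0, 1)
  (22/3, 0)
  (10/11, 0)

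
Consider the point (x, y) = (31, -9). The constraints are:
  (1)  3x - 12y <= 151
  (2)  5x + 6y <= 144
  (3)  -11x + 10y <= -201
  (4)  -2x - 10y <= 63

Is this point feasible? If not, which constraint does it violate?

Constraint (1): 3x - 12y = 201, which is not ≤ 151. All other constraints are satisfied.

not feasible — violates (1)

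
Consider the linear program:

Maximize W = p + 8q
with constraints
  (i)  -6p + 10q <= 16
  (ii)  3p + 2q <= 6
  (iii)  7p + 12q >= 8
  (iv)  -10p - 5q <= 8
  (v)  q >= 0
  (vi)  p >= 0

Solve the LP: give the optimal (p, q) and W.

p = 2/3, q = 2, maximum W = 50/3

Corner points and W = p + 8q:
  (2/3, 2) → W = 50/3
  (0, 8/5) → W = 64/5
  (2, 0) → W = 2
  (8/7, 0) → W = 8/7
  (0, 2/3) → W = 16/3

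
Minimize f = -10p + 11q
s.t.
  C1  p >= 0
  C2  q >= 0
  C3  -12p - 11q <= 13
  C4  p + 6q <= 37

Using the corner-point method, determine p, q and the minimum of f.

Feasible corners and f = -10p + 11q:
  (0, 0) → f = 0
  (0, 37/6) → f = 407/6
  (37, 0) → f = -370

p = 37, q = 0, minimum f = -370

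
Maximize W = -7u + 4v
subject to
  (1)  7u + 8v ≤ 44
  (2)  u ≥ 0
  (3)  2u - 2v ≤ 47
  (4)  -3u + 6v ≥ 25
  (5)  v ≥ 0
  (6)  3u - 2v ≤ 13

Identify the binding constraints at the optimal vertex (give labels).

(1) and (2)

Extreme points and W = -7u + 4v:
  (0, 11/2) → W = 22
  (32/33, 307/66) → W = 130/11
  (0, 25/6) → W = 50/3

The maximum is at (0, 11/2). Substituting into each constraint, equality holds for (1) and (2); the remaining constraints have slack.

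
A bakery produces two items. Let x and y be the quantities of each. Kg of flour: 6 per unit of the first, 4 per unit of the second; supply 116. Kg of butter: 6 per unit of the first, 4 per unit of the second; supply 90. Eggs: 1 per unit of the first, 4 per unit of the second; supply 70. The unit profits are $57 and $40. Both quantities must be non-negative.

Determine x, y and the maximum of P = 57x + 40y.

x = 4, y = 33/2, maximum P = 888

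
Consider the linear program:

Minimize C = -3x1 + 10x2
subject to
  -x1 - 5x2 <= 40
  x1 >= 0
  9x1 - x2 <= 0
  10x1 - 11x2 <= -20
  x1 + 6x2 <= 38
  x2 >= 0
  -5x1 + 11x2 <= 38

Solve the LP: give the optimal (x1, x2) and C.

Vertices and C = -3x1 + 10x2:
  (0, 20/11) → C = 200/11
  (0, 38/11) → C = 380/11
  (20/89, 180/89) → C = 1740/89
  (19/47, 171/47) → C = 1653/47

The optimum lies where x1 = 0 and 10x1 - 11x2 = -20.
Solving simultaneously gives x1 = 0, x2 = 20/11.

x1 = 0, x2 = 20/11, minimum C = 200/11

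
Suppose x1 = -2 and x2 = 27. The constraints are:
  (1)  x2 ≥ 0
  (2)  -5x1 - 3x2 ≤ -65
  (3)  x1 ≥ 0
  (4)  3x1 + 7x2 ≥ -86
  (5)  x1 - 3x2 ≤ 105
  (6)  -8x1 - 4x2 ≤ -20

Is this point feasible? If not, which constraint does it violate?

not feasible — violates (3)

Constraint (3): x1 = -2, which is not ≥ 0. All other constraints are satisfied.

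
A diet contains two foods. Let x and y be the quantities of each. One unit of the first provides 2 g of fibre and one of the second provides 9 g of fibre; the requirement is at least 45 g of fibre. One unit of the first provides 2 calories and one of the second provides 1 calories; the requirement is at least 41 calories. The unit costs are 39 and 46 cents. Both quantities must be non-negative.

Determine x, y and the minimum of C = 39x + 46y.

The feasible region is unbounded (it extends along (0, 1), (1, 0)), but C strictly increases along every unbounded feasible direction, so there is no improving ray and the minimum is attained at a vertex.

The binding constraints are 2x + 9y = 45 and 2x + y = 41.
Solving simultaneously gives x = 81/4, y = 1/2.

x = 81/4, y = 1/2, minimum C = 3251/4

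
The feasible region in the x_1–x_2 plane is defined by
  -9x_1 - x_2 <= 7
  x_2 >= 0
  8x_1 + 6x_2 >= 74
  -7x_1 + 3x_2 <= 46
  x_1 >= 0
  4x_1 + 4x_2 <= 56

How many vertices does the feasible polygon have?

4

The feasible vertices (each the meet of two boundaries and inside every other half-plane) are:
  (37/4, 0)
  (14, 0)
  (0, 37/3)
  (0, 14)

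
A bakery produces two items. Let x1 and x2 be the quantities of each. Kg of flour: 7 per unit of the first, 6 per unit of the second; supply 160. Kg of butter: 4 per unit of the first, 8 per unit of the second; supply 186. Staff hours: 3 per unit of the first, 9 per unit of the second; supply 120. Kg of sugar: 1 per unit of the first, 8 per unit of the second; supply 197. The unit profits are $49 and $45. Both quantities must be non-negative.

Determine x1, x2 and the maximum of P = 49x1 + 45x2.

x1 = 16, x2 = 8, maximum P = 1144

Corner points and P = 49x1 + 45x2:
  (0, 0) → P = 0
  (0, 40/3) → P = 600
  (160/7, 0) → P = 1120
  (16, 8) → P = 1144

At the optimal vertex, 7x1 + 6x2 = 160 and 3x1 + 9x2 = 120.
Solving simultaneously gives x1 = 16, x2 = 8.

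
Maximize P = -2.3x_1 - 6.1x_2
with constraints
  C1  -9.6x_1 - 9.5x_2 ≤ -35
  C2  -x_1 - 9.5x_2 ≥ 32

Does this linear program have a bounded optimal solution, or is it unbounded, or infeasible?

From the feasible point (335/43, -3422/817), moving in the direction (9.5, -9.6) keeps every constraint satisfied while P increases without bound.

unbounded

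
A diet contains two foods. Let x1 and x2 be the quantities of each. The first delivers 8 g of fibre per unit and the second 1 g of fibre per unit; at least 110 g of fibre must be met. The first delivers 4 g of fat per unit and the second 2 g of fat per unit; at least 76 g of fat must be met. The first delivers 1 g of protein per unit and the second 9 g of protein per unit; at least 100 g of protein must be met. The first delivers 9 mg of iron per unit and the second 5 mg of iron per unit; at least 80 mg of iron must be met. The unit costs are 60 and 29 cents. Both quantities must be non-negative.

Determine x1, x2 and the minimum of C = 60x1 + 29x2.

x1 = 12, x2 = 14, minimum C = 1126

Feasible corners and C = 60x1 + 29x2:
  (0, 110) → C = 3190
  (100, 0) → C = 6000
  (12, 14) → C = 1126
  (242/17, 162/17) → C = 19218/17
The feasible region is unbounded (it extends along (0, 1), (1, 0)), but C strictly increases along every unbounded feasible direction, so there is no improving ray and the minimum is attained at a vertex.

At the optimal vertex, 8x1 + x2 = 110 and 4x1 + 2x2 = 76.
Solving simultaneously gives x1 = 12, x2 = 14.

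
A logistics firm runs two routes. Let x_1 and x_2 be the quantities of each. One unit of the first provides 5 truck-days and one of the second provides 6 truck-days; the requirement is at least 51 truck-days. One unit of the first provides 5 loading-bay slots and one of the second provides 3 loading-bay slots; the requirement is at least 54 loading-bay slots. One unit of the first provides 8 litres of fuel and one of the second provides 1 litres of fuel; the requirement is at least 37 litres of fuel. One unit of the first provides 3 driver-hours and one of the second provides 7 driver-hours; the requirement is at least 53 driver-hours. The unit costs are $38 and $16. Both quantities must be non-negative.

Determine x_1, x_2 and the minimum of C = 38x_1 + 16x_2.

Corner points and C = 38x_1 + 16x_2:
  (0, 37) → C = 592
  (53/3, 0) → C = 2014/3
  (3, 13) → C = 322
  (219/26, 103/26) → C = 4985/13
The feasible region is unbounded (it extends along (0, 1), (1, 0)), but C strictly increases along every unbounded feasible direction, so there is no improving ray and the minimum is attained at a vertex.

The optimum lies where 5x_1 + 3x_2 = 54 and 8x_1 + x_2 = 37.
Solving simultaneously gives x_1 = 3, x_2 = 13.

x_1 = 3, x_2 = 13, minimum C = 322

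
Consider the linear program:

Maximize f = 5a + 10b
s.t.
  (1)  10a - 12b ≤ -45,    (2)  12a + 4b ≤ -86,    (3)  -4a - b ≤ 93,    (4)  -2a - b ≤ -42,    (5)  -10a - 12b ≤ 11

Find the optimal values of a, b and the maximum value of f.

a = -143/2, b = 193, maximum f = 3145/2

Extreme points and f = 5a + 10b:
  (-143/2, 193) → f = 3145/2
  (-127/2, 169) → f = 2745/2
  (-135/2, 177) → f = 2865/2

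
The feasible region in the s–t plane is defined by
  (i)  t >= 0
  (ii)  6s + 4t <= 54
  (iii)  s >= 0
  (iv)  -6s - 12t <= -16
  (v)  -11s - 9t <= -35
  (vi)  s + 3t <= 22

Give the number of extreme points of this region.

5

Intersecting each pair of boundary lines and keeping only the points that satisfy every inequality leaves:
  (9, 0)
  (35/11, 0)
  (37/7, 39/7)
  (0, 35/9)
  (0, 22/3)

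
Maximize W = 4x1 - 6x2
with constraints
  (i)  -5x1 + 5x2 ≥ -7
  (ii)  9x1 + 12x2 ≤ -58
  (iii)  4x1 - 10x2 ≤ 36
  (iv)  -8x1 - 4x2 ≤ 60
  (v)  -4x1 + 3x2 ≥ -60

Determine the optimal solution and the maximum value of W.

Corner points and W = 4x1 - 6x2:
  (-206/105, -353/105) → W = 1294/105
  (-11/3, -76/15) → W = 236/15
  (-122/15, 19/15) → W = -602/15
  (-19/4, -11/2) → W = 14

x1 = -11/3, x2 = -76/15, maximum W = 236/15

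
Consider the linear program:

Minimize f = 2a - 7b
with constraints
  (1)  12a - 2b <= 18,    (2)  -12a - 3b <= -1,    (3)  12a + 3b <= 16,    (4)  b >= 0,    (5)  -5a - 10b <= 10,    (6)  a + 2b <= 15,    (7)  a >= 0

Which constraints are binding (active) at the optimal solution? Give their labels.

Vertices and f = 2a - 7b:
  (1/12, 0) → f = 1/6
  (0, 1/3) → f = -7/3
  (4/3, 0) → f = 8/3
  (0, 16/3) → f = -112/3

The minimum is at (0, 16/3). Substituting into each constraint, equality holds for (3) and (7); the remaining constraints have slack.

(3) and (7)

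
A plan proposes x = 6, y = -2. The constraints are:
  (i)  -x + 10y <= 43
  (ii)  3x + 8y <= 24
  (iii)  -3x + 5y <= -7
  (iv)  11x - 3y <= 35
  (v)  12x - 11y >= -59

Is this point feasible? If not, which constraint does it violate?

Constraint (iv): 11x - 3y = 72, which is not ≤ 35. All other constraints are satisfied.

not feasible — violates (iv)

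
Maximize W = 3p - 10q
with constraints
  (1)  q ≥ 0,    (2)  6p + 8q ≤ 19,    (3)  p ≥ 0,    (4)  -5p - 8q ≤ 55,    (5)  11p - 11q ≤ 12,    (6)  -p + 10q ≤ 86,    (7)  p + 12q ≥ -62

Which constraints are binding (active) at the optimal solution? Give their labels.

Vertices and W = 3p - 10q:
  (0, 0) → W = 0
  (12/11, 0) → W = 36/11
  (0, 19/8) → W = -95/4
  (305/154, 137/154) → W = -65/22

The maximum is at (12/11, 0). Substituting into each constraint, equality holds for (1) and (5); the remaining constraints have slack.

(1) and (5)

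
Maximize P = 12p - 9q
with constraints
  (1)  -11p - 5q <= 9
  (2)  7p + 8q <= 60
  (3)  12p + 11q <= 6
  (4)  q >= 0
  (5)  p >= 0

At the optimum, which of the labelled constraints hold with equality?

(3) and (4)

Vertices and P = 12p - 9q:
  (1/2, 0) → P = 6
  (0, 6/11) → P = -54/11
  (0, 0) → P = 0

The maximum is at (1/2, 0). Substituting into each constraint, equality holds for (3) and (4); the remaining constraints have slack.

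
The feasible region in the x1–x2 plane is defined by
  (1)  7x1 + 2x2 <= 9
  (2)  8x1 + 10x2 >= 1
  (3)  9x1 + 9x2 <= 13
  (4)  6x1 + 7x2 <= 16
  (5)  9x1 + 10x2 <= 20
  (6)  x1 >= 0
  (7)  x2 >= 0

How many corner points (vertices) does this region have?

Pairwise boundary intersections that survive every other constraint:
  (11/9, 2/9)
  (9/7, 0)
  (0, 1/10)
  (1/8, 0)
  (0, 13/9)

5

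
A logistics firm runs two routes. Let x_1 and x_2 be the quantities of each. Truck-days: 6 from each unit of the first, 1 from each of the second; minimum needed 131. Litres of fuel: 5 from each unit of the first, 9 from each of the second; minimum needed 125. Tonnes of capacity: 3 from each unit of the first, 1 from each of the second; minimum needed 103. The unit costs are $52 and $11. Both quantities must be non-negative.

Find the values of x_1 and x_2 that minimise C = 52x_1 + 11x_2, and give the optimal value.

Feasible corners and C = 52x_1 + 11x_2:
  (0, 131) → C = 1441
  (103/3, 0) → C = 5356/3
  (28/3, 75) → C = 3931/3
The feasible region is unbounded (it extends along (0, 1), (1, 0)), but C strictly increases along every unbounded feasible direction, so there is no improving ray and the minimum is attained at a vertex.

x_1 = 28/3, x_2 = 75, minimum C = 3931/3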